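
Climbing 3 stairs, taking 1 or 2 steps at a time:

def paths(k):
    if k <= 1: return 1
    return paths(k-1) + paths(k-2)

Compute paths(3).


Building up from base cases:
paths(0) = 1
paths(1) = 1
paths(2) = paths(1) + paths(0) = 1 + 1 = 2
paths(3) = paths(2) + paths(1) = 2 + 1 = 3

3


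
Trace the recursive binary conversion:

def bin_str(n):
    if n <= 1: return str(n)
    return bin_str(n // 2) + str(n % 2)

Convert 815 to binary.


bin_str(815) = bin_str(407) + '1'
bin_str(407) = bin_str(203) + '1'
bin_str(203) = bin_str(101) + '1'
bin_str(101) = bin_str(50) + '1'
bin_str(50) = bin_str(25) + '0'
bin_str(25) = bin_str(12) + '1'
bin_str(12) = bin_str(6) + '0'
bin_str(6) = bin_str(3) + '0'
bin_str(3) = bin_str(1) + '1'
bin_str(1) = '1'  (base case)
Concatenating: '1' + '1' + '0' + '0' + '1' + '0' + '1' + '1' + '1' + '1' = '1100101111'

1100101111


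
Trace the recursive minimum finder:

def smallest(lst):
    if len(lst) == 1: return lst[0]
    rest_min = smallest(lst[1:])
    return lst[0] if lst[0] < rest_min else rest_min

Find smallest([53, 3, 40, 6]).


smallest([53, 3, 40, 6]): compare 53 with smallest([3, 40, 6])
smallest([3, 40, 6]): compare 3 with smallest([40, 6])
smallest([40, 6]): compare 40 with smallest([6])
smallest([6]) = 6  (base case)
Compare 40 with 6 -> 6
Compare 3 with 6 -> 3
Compare 53 with 3 -> 3

3


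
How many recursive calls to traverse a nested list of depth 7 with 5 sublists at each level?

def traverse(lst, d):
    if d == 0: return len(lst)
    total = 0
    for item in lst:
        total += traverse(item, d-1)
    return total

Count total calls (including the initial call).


At depth 0 (root): 1 call
At depth 1: each of 1 parents calls traverse on 5 children = 5 calls
At depth 2: each of 5 parents calls traverse on 5 children = 25 calls
At depth 3: each of 25 parents calls traverse on 5 children = 125 calls
At depth 4: each of 125 parents calls traverse on 5 children = 625 calls
At depth 5: each of 625 parents calls traverse on 5 children = 3125 calls
At depth 6: each of 3125 parents calls traverse on 5 children = 15625 calls
At depth 7: each of 15625 parents calls traverse on 5 children = 78125 calls
Total: 1 + 5 + 25 + 125 + 625 + 3125 + 15625 + 78125 = 97656

97656


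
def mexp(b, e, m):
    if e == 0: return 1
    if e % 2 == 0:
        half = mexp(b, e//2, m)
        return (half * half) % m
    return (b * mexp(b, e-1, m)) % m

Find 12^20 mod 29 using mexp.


mexp(12, 20, 29): e is even, compute mexp(12, 10, 29)
  mexp(12, 10, 29): e is even, compute mexp(12, 5, 29)
    mexp(12, 5, 29): e is odd, compute mexp(12, 4, 29)
      mexp(12, 4, 29): e is even, compute mexp(12, 2, 29)
        mexp(12, 2, 29): e is even, compute mexp(12, 1, 29)
          mexp(12, 1, 29): e is odd, compute mexp(12, 0, 29)
          mexp(12, 0, 29) = 1
          (12 * 1) % 29 = 12
        half=12, (12*12) % 29 = 28
      half=28, (28*28) % 29 = 1
    (12 * 1) % 29 = 12
  half=12, (12*12) % 29 = 28
half=28, (28*28) % 29 = 1

1


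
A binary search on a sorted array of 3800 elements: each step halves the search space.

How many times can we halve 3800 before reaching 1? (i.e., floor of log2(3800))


3800 / 2 = 1900
1900 / 2 = 950
950 / 2 = 475
475 / 2 = 237
237 / 2 = 118
118 / 2 = 59
59 / 2 = 29
29 / 2 = 14
14 / 2 = 7
7 / 2 = 3
3 / 2 = 1
Reached 1 after 11 halvings

11


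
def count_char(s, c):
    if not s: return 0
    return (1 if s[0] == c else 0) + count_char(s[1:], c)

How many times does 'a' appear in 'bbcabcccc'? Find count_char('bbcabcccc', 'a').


s[0]='b' != 'a' -> 0
s[0]='b' != 'a' -> 0
s[0]='c' != 'a' -> 0
s[0]='a' == 'a' -> 1
s[0]='b' != 'a' -> 0
s[0]='c' != 'a' -> 0
s[0]='c' != 'a' -> 0
s[0]='c' != 'a' -> 0
s[0]='c' != 'a' -> 0
Sum: 0 + 0 + 0 + 1 + 0 + 0 + 0 + 0 + 0 = 1

1


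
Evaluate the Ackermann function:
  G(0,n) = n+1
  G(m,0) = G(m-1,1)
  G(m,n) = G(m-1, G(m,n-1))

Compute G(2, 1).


G(2, 1) = G(1, G(2, 0))
  G(2, 0) = G(1, 1)
    G(1, 1) = G(0, G(1, 0))
      G(1, 0) = G(0, 1)
        G(0, 1) = 2
      = G(0, 2)
      G(0, 2) = 3
  = G(1, 3)
  G(1, 3) = G(0, G(1, 2))
    G(1, 2) = G(0, G(1, 1))
      G(1, 1) = G(0, G(1, 0))
        G(1, 0) = G(0, 1)
          G(0, 1) = 2
        = G(0, 2)
        G(0, 2) = 3
      = G(0, 3)
      G(0, 3) = 4
    = G(0, 4)
    G(0, 4) = 5
Result: G(2, 1) = 5

5


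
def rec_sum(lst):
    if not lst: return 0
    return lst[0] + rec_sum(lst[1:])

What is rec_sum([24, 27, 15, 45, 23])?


rec_sum([24, 27, 15, 45, 23]) = 24 + rec_sum([27, 15, 45, 23])
rec_sum([27, 15, 45, 23]) = 27 + rec_sum([15, 45, 23])
rec_sum([15, 45, 23]) = 15 + rec_sum([45, 23])
rec_sum([45, 23]) = 45 + rec_sum([23])
rec_sum([23]) = 23 + rec_sum([])
rec_sum([]) = 0  (base case)
Total: 24 + 27 + 15 + 45 + 23 + 0 = 134

134


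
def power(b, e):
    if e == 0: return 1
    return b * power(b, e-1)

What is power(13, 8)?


power(13, 8)
= 13 * power(13, 7)
= 13 * 13 * power(13, 6)
= 13 * 13 * 13 * power(13, 5)
= 13 * 13 * 13 * 13 * power(13, 4)
= 13 * 13 * 13 * 13 * 13 * power(13, 3)
= 13 * 13 * 13 * 13 * 13 * 13 * power(13, 2)
= 13 * 13 * 13 * 13 * 13 * 13 * 13 * power(13, 1)
= 13 * 13 * 13 * 13 * 13 * 13 * 13 * 13 * power(13, 0)
= 13 * 13 * 13 * 13 * 13 * 13 * 13 * 13 * 1
= 815730721

815730721


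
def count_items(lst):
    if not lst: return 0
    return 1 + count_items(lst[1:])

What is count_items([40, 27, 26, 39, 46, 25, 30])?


count_items([40, 27, 26, 39, 46, 25, 30]) = 1 + count_items([27, 26, 39, 46, 25, 30])
count_items([27, 26, 39, 46, 25, 30]) = 1 + count_items([26, 39, 46, 25, 30])
count_items([26, 39, 46, 25, 30]) = 1 + count_items([39, 46, 25, 30])
count_items([39, 46, 25, 30]) = 1 + count_items([46, 25, 30])
count_items([46, 25, 30]) = 1 + count_items([25, 30])
count_items([25, 30]) = 1 + count_items([30])
count_items([30]) = 1 + count_items([])
count_items([]) = 0  (base case)
Unwinding: 1 + 1 + 1 + 1 + 1 + 1 + 1 + 0 = 7

7


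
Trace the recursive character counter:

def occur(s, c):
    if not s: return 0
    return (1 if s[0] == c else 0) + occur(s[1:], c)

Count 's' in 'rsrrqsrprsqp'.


s[0]='r' != 's' -> 0
s[0]='s' == 's' -> 1
s[0]='r' != 's' -> 0
s[0]='r' != 's' -> 0
s[0]='q' != 's' -> 0
s[0]='s' == 's' -> 1
s[0]='r' != 's' -> 0
s[0]='p' != 's' -> 0
s[0]='r' != 's' -> 0
s[0]='s' == 's' -> 1
s[0]='q' != 's' -> 0
s[0]='p' != 's' -> 0
Sum: 0 + 1 + 0 + 0 + 0 + 1 + 0 + 0 + 0 + 1 + 0 + 0 = 3

3


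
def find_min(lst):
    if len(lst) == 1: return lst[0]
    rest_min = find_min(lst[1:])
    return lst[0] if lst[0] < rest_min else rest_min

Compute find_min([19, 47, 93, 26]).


find_min([19, 47, 93, 26]): compare 19 with find_min([47, 93, 26])
find_min([47, 93, 26]): compare 47 with find_min([93, 26])
find_min([93, 26]): compare 93 with find_min([26])
find_min([26]) = 26  (base case)
Compare 93 with 26 -> 26
Compare 47 with 26 -> 26
Compare 19 with 26 -> 19

19


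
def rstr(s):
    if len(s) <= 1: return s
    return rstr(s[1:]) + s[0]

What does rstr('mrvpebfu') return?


rstr('mrvpebfu') = rstr('rvpebfu') + 'm'
rstr('rvpebfu') = rstr('vpebfu') + 'r'
rstr('vpebfu') = rstr('pebfu') + 'v'
rstr('pebfu') = rstr('ebfu') + 'p'
rstr('ebfu') = rstr('bfu') + 'e'
rstr('bfu') = rstr('fu') + 'b'
rstr('fu') = rstr('u') + 'f'
rstr('u') = 'u'  (base case)
Concatenating: 'u' + 'f' + 'b' + 'e' + 'p' + 'v' + 'r' + 'm' = 'ufbepvrm'

ufbepvrm


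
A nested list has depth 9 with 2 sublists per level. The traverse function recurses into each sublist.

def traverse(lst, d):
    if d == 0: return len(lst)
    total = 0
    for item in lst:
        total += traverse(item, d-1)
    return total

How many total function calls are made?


At depth 0 (root): 1 call
At depth 1: each of 1 parents calls traverse on 2 children = 2 calls
At depth 2: each of 2 parents calls traverse on 2 children = 4 calls
At depth 3: each of 4 parents calls traverse on 2 children = 8 calls
At depth 4: each of 8 parents calls traverse on 2 children = 16 calls
At depth 5: each of 16 parents calls traverse on 2 children = 32 calls
At depth 6: each of 32 parents calls traverse on 2 children = 64 calls
At depth 7: each of 64 parents calls traverse on 2 children = 128 calls
At depth 8: each of 128 parents calls traverse on 2 children = 256 calls
At depth 9: each of 256 parents calls traverse on 2 children = 512 calls
Total: 1 + 2 + 4 + 8 + 16 + 32 + 64 + 128 + 256 + 512 = 1023

1023


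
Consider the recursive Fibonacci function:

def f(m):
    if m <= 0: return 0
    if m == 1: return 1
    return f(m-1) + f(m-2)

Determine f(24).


Computing f(24) bottom-up:
f(0) = 0
f(1) = 1
f(2) = f(1) + f(0) = 1 + 0 = 1
f(3) = f(2) + f(1) = 1 + 1 = 2
f(4) = f(3) + f(2) = 2 + 1 = 3
f(5) = f(4) + f(3) = 3 + 2 = 5
f(6) = f(5) + f(4) = 5 + 3 = 8
f(7) = f(6) + f(5) = 8 + 5 = 13
f(8) = f(7) + f(6) = 13 + 8 = 21
f(9) = f(8) + f(7) = 21 + 13 = 34
f(10) = f(9) + f(8) = 34 + 21 = 55
f(11) = f(10) + f(9) = 55 + 34 = 89
f(12) = f(11) + f(10) = 89 + 55 = 144
f(13) = f(12) + f(11) = 144 + 89 = 233
f(14) = f(13) + f(12) = 233 + 144 = 377
f(15) = f(14) + f(13) = 377 + 233 = 610
f(16) = f(15) + f(14) = 610 + 377 = 987
f(17) = f(16) + f(15) = 987 + 610 = 1597
f(18) = f(17) + f(16) = 1597 + 987 = 2584
f(19) = f(18) + f(17) = 2584 + 1597 = 4181
f(20) = f(19) + f(18) = 4181 + 2584 = 6765
f(21) = f(20) + f(19) = 6765 + 4181 = 10946
f(22) = f(21) + f(20) = 10946 + 6765 = 17711
f(23) = f(22) + f(21) = 17711 + 10946 = 28657
f(24) = f(23) + f(22) = 28657 + 17711 = 46368

46368


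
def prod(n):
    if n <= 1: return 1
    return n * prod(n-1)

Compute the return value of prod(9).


prod(9)
= 9 * prod(8)
= 9 * 8 * prod(7)
= 9 * 8 * 7 * prod(6)
= 9 * 8 * 7 * 6 * prod(5)
= 9 * 8 * 7 * 6 * 5 * prod(4)
= 9 * 8 * 7 * 6 * 5 * 4 * prod(3)
= 9 * 8 * 7 * 6 * 5 * 4 * 3 * prod(2)
= 9 * 8 * 7 * 6 * 5 * 4 * 3 * 2 * prod(1)
= 9 * 8 * 7 * 6 * 5 * 4 * 3 * 2 * 1
= 362880

362880


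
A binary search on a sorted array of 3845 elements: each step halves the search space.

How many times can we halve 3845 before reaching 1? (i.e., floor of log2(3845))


3845 / 2 = 1922
1922 / 2 = 961
961 / 2 = 480
480 / 2 = 240
240 / 2 = 120
120 / 2 = 60
60 / 2 = 30
30 / 2 = 15
15 / 2 = 7
7 / 2 = 3
3 / 2 = 1
Reached 1 after 11 halvings

11


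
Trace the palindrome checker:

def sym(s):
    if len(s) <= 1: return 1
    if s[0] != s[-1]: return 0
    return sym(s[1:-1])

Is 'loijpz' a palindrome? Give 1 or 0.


sym('loijpz'): s[0]='l' != s[-1]='z' -> return 0
Result: 0 (not a palindrome)

0


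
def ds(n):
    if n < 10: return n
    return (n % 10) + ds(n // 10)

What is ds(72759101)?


ds(72759101) = 1 + ds(7275910)
ds(7275910) = 0 + ds(727591)
ds(727591) = 1 + ds(72759)
ds(72759) = 9 + ds(7275)
ds(7275) = 5 + ds(727)
ds(727) = 7 + ds(72)
ds(72) = 2 + ds(7)
ds(7) = 7  (base case)
Total: 1 + 0 + 1 + 9 + 5 + 7 + 2 + 7 = 32

32


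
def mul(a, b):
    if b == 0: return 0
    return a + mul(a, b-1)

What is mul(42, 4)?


mul(42, 4) = 42 + mul(42, 3)
mul(42, 3) = 42 + mul(42, 2)
mul(42, 2) = 42 + mul(42, 1)
mul(42, 1) = 42 + mul(42, 0)
mul(42, 0) = 0  (base case)
Total: 42 + 42 + 42 + 42 + 0 = 168

168


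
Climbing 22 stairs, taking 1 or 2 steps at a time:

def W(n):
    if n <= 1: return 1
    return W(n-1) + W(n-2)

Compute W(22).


Building up from base cases:
W(0) = 1
W(1) = 1
W(2) = W(1) + W(0) = 1 + 1 = 2
W(3) = W(2) + W(1) = 2 + 1 = 3
W(4) = W(3) + W(2) = 3 + 2 = 5
W(5) = W(4) + W(3) = 5 + 3 = 8
W(6) = W(5) + W(4) = 8 + 5 = 13
W(7) = W(6) + W(5) = 13 + 8 = 21
W(8) = W(7) + W(6) = 21 + 13 = 34
W(9) = W(8) + W(7) = 34 + 21 = 55
W(10) = W(9) + W(8) = 55 + 34 = 89
W(11) = W(10) + W(9) = 89 + 55 = 144
W(12) = W(11) + W(10) = 144 + 89 = 233
W(13) = W(12) + W(11) = 233 + 144 = 377
W(14) = W(13) + W(12) = 377 + 233 = 610
W(15) = W(14) + W(13) = 610 + 377 = 987
W(16) = W(15) + W(14) = 987 + 610 = 1597
W(17) = W(16) + W(15) = 1597 + 987 = 2584
W(18) = W(17) + W(16) = 2584 + 1597 = 4181
W(19) = W(18) + W(17) = 4181 + 2584 = 6765
W(20) = W(19) + W(18) = 6765 + 4181 = 10946
W(21) = W(20) + W(19) = 10946 + 6765 = 17711
W(22) = W(21) + W(20) = 17711 + 10946 = 28657

28657


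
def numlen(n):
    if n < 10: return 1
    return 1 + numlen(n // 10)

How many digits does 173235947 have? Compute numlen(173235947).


numlen(173235947) = 1 + numlen(17323594)
numlen(17323594) = 1 + numlen(1732359)
numlen(1732359) = 1 + numlen(173235)
numlen(173235) = 1 + numlen(17323)
numlen(17323) = 1 + numlen(1732)
numlen(1732) = 1 + numlen(173)
numlen(173) = 1 + numlen(17)
numlen(17) = 1 + numlen(1)
numlen(1) = 1  (base case: 1 < 10)
Unwinding: 1 + 1 + 1 + 1 + 1 + 1 + 1 + 1 + 1 = 9

9


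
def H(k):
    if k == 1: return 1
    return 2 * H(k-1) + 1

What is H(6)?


H(6) = 2 * H(5) + 1
H(5) = 2 * H(4) + 1
H(4) = 2 * H(3) + 1
H(3) = 2 * H(2) + 1
H(2) = 2 * H(1) + 1
H(1) = 1  (base case)
H(2) = 2 * 1 + 1 = 3
H(3) = 2 * 3 + 1 = 7
H(4) = 2 * 7 + 1 = 15
H(5) = 2 * 15 + 1 = 31
H(6) = 2 * 31 + 1 = 63

63


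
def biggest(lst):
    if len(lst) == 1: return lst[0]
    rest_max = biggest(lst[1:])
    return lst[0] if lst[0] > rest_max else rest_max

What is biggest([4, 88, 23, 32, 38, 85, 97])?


biggest([4, 88, 23, 32, 38, 85, 97]): compare 4 with biggest([88, 23, 32, 38, 85, 97])
biggest([88, 23, 32, 38, 85, 97]): compare 88 with biggest([23, 32, 38, 85, 97])
biggest([23, 32, 38, 85, 97]): compare 23 with biggest([32, 38, 85, 97])
biggest([32, 38, 85, 97]): compare 32 with biggest([38, 85, 97])
biggest([38, 85, 97]): compare 38 with biggest([85, 97])
biggest([85, 97]): compare 85 with biggest([97])
biggest([97]) = 97  (base case)
Compare 85 with 97 -> 97
Compare 38 with 97 -> 97
Compare 32 with 97 -> 97
Compare 23 with 97 -> 97
Compare 88 with 97 -> 97
Compare 4 with 97 -> 97

97


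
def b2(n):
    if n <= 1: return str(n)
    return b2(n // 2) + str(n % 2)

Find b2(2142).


b2(2142) = b2(1071) + '0'
b2(1071) = b2(535) + '1'
b2(535) = b2(267) + '1'
b2(267) = b2(133) + '1'
b2(133) = b2(66) + '1'
b2(66) = b2(33) + '0'
b2(33) = b2(16) + '1'
b2(16) = b2(8) + '0'
b2(8) = b2(4) + '0'
b2(4) = b2(2) + '0'
b2(2) = b2(1) + '0'
b2(1) = '1'  (base case)
Concatenating: '1' + '0' + '0' + '0' + '0' + '1' + '0' + '1' + '1' + '1' + '1' + '0' = '100001011110'

100001011110


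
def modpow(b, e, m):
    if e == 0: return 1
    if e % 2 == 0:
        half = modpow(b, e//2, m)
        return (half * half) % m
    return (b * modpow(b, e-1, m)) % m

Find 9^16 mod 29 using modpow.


modpow(9, 16, 29): e is even, compute modpow(9, 8, 29)
  modpow(9, 8, 29): e is even, compute modpow(9, 4, 29)
    modpow(9, 4, 29): e is even, compute modpow(9, 2, 29)
      modpow(9, 2, 29): e is even, compute modpow(9, 1, 29)
        modpow(9, 1, 29): e is odd, compute modpow(9, 0, 29)
          modpow(9, 0, 29) = 1
        (9 * 1) % 29 = 9
      half=9, (9*9) % 29 = 23
    half=23, (23*23) % 29 = 7
  half=7, (7*7) % 29 = 20
half=20, (20*20) % 29 = 23

23


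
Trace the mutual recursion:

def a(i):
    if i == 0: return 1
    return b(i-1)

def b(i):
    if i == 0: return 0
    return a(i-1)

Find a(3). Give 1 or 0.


a(3) = b(2)
b(2) = a(1)
a(1) = b(0)
b(0) = 0  (base case)
Result: 0

0


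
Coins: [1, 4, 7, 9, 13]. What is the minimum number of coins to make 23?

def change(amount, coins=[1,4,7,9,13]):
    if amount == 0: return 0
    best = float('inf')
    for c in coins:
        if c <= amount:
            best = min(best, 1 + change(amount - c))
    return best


Building up with DP:
change(0) = 0
change(1) = min(1+change(0)=1+0=1) = 1
change(2) = min(1+change(1)=1+1=2) = 2
change(3) = min(1+change(2)=1+2=3) = 3
change(4) = min(1+change(3)=1+3=4, 1+change(0)=1+0=1) = 1
change(5) = min(1+change(4)=1+1=2, 1+change(1)=1+1=2) = 2
change(6) = min(1+change(5)=1+2=3, 1+change(2)=1+2=3) = 3
change(7) = min(1+change(6)=1+3=4, 1+change(3)=1+3=4, 1+change(0)=1+0=1) = 1
change(8) = min(1+change(7)=1+1=2, 1+change(4)=1+1=2, 1+change(1)=1+1=2) = 2
change(9) = min(1+change(8)=1+2=3, 1+change(5)=1+2=3, 1+change(2)=1+2=3, 1+change(0)=1+0=1) = 1
change(10) = min(1+change(9)=1+1=2, 1+change(6)=1+3=4, 1+change(3)=1+3=4, 1+change(1)=1+1=2) = 2
change(11) = min(1+change(10)=1+2=3, 1+change(7)=1+1=2, 1+change(4)=1+1=2, 1+change(2)=1+2=3) = 2
change(12) = min(1+change(11)=1+2=3, 1+change(8)=1+2=3, 1+change(5)=1+2=3, 1+change(3)=1+3=4) = 3
change(13) = min(1+change(12)=1+3=4, 1+change(9)=1+1=2, 1+change(6)=1+3=4, 1+change(4)=1+1=2, 1+change(0)=1+0=1) = 1
change(14) = min(1+change(13)=1+1=2, 1+change(10)=1+2=3, 1+change(7)=1+1=2, 1+change(5)=1+2=3, 1+change(1)=1+1=2) = 2
change(15) = min(1+change(14)=1+2=3, 1+change(11)=1+2=3, 1+change(8)=1+2=3, 1+change(6)=1+3=4, 1+change(2)=1+2=3) = 3
change(16) = min(1+change(15)=1+3=4, 1+change(12)=1+3=4, 1+change(9)=1+1=2, 1+change(7)=1+1=2, 1+change(3)=1+3=4) = 2
change(17) = min(1+change(16)=1+2=3, 1+change(13)=1+1=2, 1+change(10)=1+2=3, 1+change(8)=1+2=3, 1+change(4)=1+1=2) = 2
change(18) = min(1+change(17)=1+2=3, 1+change(14)=1+2=3, 1+change(11)=1+2=3, 1+change(9)=1+1=2, 1+change(5)=1+2=3) = 2
change(19) = min(1+change(18)=1+2=3, 1+change(15)=1+3=4, 1+change(12)=1+3=4, 1+change(10)=1+2=3, 1+change(6)=1+3=4) = 3
change(20) = min(1+change(19)=1+3=4, 1+change(16)=1+2=3, 1+change(13)=1+1=2, 1+change(11)=1+2=3, 1+change(7)=1+1=2) = 2
change(21) = min(1+change(20)=1+2=3, 1+change(17)=1+2=3, 1+change(14)=1+2=3, 1+change(12)=1+3=4, 1+change(8)=1+2=3) = 3
change(22) = min(1+change(21)=1+3=4, 1+change(18)=1+2=3, 1+change(15)=1+3=4, 1+change(13)=1+1=2, 1+change(9)=1+1=2) = 2
change(23) = min(1+change(22)=1+2=3, 1+change(19)=1+3=4, 1+change(16)=1+2=3, 1+change(14)=1+2=3, 1+change(10)=1+2=3) = 3

3


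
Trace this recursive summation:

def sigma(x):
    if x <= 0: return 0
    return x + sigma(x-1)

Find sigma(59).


sigma(59)
= 59 + 58 + 57 + 56 + 55 + 54 + 53 + 52 + 51 + 50 + 49 + 48 + 47 + 46 + 45 + 44 + 43 + 42 + 41 + 40 + 39 + 38 + 37 + 36 + 35 + 34 + 33 + 32 + 31 + 30 + 29 + 28 + 27 + 26 + 25 + 24 + 23 + 22 + 21 + 20 + 19 + 18 + 17 + 16 + 15 + 14 + 13 + 12 + 11 + 10 + 9 + 8 + 7 + 6 + 5 + 4 + 3 + 2 + 1 + sigma(0)
= 59 + 58 + 57 + 56 + 55 + 54 + 53 + 52 + 51 + 50 + 49 + 48 + 47 + 46 + 45 + 44 + 43 + 42 + 41 + 40 + 39 + 38 + 37 + 36 + 35 + 34 + 33 + 32 + 31 + 30 + 29 + 28 + 27 + 26 + 25 + 24 + 23 + 22 + 21 + 20 + 19 + 18 + 17 + 16 + 15 + 14 + 13 + 12 + 11 + 10 + 9 + 8 + 7 + 6 + 5 + 4 + 3 + 2 + 1 + 0
= 1770

1770


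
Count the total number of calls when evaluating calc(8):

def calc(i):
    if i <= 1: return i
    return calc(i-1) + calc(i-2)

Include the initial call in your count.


Let C(n) = total calls for calc(n)
C(0) = 1, C(1) = 1
C(2) = 1 + C(1) + C(0) = 1 + 1 + 1 = 3
C(3) = 1 + C(2) + C(1) = 1 + 3 + 1 = 5
C(4) = 1 + C(3) + C(2) = 1 + 5 + 3 = 9
C(5) = 1 + C(4) + C(3) = 1 + 9 + 5 = 15
C(6) = 1 + C(5) + C(4) = 1 + 15 + 9 = 25
C(7) = 1 + C(6) + C(5) = 1 + 25 + 15 = 41
C(8) = 1 + C(7) + C(6) = 1 + 41 + 25 = 67

67


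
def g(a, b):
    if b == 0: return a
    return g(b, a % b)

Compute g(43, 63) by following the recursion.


g(43, 63) = g(63, 43)
g(63, 43) = g(43, 20)
g(43, 20) = g(20, 3)
g(20, 3) = g(3, 2)
g(3, 2) = g(2, 1)
g(2, 1) = g(1, 0)
g(1, 0) = 1  (base case)

1


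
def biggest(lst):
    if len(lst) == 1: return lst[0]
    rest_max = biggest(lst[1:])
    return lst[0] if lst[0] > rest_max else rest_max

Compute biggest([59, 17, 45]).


biggest([59, 17, 45]): compare 59 with biggest([17, 45])
biggest([17, 45]): compare 17 with biggest([45])
biggest([45]) = 45  (base case)
Compare 17 with 45 -> 45
Compare 59 with 45 -> 59

59


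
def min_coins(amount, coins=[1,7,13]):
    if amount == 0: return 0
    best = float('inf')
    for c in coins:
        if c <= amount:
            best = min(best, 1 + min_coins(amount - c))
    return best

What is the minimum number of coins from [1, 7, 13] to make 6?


Building up with DP:
min_coins(0) = 0
min_coins(1) = min(1+min_coins(0)=1+0=1) = 1
min_coins(2) = min(1+min_coins(1)=1+1=2) = 2
min_coins(3) = min(1+min_coins(2)=1+2=3) = 3
min_coins(4) = min(1+min_coins(3)=1+3=4) = 4
min_coins(5) = min(1+min_coins(4)=1+4=5) = 5
min_coins(6) = min(1+min_coins(5)=1+5=6) = 6

6


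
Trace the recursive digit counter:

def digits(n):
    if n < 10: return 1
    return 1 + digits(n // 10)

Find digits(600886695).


digits(600886695) = 1 + digits(60088669)
digits(60088669) = 1 + digits(6008866)
digits(6008866) = 1 + digits(600886)
digits(600886) = 1 + digits(60088)
digits(60088) = 1 + digits(6008)
digits(6008) = 1 + digits(600)
digits(600) = 1 + digits(60)
digits(60) = 1 + digits(6)
digits(6) = 1  (base case: 6 < 10)
Unwinding: 1 + 1 + 1 + 1 + 1 + 1 + 1 + 1 + 1 = 9

9


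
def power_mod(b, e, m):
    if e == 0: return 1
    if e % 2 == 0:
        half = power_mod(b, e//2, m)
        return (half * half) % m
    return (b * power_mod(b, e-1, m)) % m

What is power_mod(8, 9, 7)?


power_mod(8, 9, 7): e is odd, compute power_mod(8, 8, 7)
  power_mod(8, 8, 7): e is even, compute power_mod(8, 4, 7)
    power_mod(8, 4, 7): e is even, compute power_mod(8, 2, 7)
      power_mod(8, 2, 7): e is even, compute power_mod(8, 1, 7)
        power_mod(8, 1, 7): e is odd, compute power_mod(8, 0, 7)
          power_mod(8, 0, 7) = 1
        (8 * 1) % 7 = 1
      half=1, (1*1) % 7 = 1
    half=1, (1*1) % 7 = 1
  half=1, (1*1) % 7 = 1
(8 * 1) % 7 = 1

1


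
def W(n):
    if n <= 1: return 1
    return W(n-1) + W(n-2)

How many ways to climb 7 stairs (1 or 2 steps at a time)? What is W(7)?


Building up from base cases:
W(0) = 1
W(1) = 1
W(2) = W(1) + W(0) = 1 + 1 = 2
W(3) = W(2) + W(1) = 2 + 1 = 3
W(4) = W(3) + W(2) = 3 + 2 = 5
W(5) = W(4) + W(3) = 5 + 3 = 8
W(6) = W(5) + W(4) = 8 + 5 = 13
W(7) = W(6) + W(5) = 13 + 8 = 21

21


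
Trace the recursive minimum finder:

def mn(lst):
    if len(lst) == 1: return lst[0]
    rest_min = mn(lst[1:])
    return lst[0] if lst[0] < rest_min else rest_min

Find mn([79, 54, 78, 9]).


mn([79, 54, 78, 9]): compare 79 with mn([54, 78, 9])
mn([54, 78, 9]): compare 54 with mn([78, 9])
mn([78, 9]): compare 78 with mn([9])
mn([9]) = 9  (base case)
Compare 78 with 9 -> 9
Compare 54 with 9 -> 9
Compare 79 with 9 -> 9

9


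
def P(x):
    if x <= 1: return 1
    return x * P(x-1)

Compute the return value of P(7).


P(7)
= 7 * P(6)
= 7 * 6 * P(5)
= 7 * 6 * 5 * P(4)
= 7 * 6 * 5 * 4 * P(3)
= 7 * 6 * 5 * 4 * 3 * P(2)
= 7 * 6 * 5 * 4 * 3 * 2 * P(1)
= 7 * 6 * 5 * 4 * 3 * 2 * 1
= 5040

5040


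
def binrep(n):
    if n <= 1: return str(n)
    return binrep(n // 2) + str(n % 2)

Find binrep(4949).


binrep(4949) = binrep(2474) + '1'
binrep(2474) = binrep(1237) + '0'
binrep(1237) = binrep(618) + '1'
binrep(618) = binrep(309) + '0'
binrep(309) = binrep(154) + '1'
binrep(154) = binrep(77) + '0'
binrep(77) = binrep(38) + '1'
binrep(38) = binrep(19) + '0'
binrep(19) = binrep(9) + '1'
binrep(9) = binrep(4) + '1'
binrep(4) = binrep(2) + '0'
binrep(2) = binrep(1) + '0'
binrep(1) = '1'  (base case)
Concatenating: '1' + '0' + '0' + '1' + '1' + '0' + '1' + '0' + '1' + '0' + '1' + '0' + '1' = '1001101010101'

1001101010101


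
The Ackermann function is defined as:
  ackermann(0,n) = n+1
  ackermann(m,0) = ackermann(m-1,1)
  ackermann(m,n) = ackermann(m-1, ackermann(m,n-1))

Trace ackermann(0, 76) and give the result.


ackermann(0, 76) = 77
Result: ackermann(0, 76) = 77

77


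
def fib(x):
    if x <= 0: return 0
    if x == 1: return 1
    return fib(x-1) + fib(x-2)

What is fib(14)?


Computing fib(14) bottom-up:
fib(0) = 0
fib(1) = 1
fib(2) = fib(1) + fib(0) = 1 + 0 = 1
fib(3) = fib(2) + fib(1) = 1 + 1 = 2
fib(4) = fib(3) + fib(2) = 2 + 1 = 3
fib(5) = fib(4) + fib(3) = 3 + 2 = 5
fib(6) = fib(5) + fib(4) = 5 + 3 = 8
fib(7) = fib(6) + fib(5) = 8 + 5 = 13
fib(8) = fib(7) + fib(6) = 13 + 8 = 21
fib(9) = fib(8) + fib(7) = 21 + 13 = 34
fib(10) = fib(9) + fib(8) = 34 + 21 = 55
fib(11) = fib(10) + fib(9) = 55 + 34 = 89
fib(12) = fib(11) + fib(10) = 89 + 55 = 144
fib(13) = fib(12) + fib(11) = 144 + 89 = 233
fib(14) = fib(13) + fib(12) = 233 + 144 = 377

377


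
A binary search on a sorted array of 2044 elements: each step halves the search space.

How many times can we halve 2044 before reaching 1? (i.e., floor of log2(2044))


2044 / 2 = 1022
1022 / 2 = 511
511 / 2 = 255
255 / 2 = 127
127 / 2 = 63
63 / 2 = 31
31 / 2 = 15
15 / 2 = 7
7 / 2 = 3
3 / 2 = 1
Reached 1 after 10 halvings

10


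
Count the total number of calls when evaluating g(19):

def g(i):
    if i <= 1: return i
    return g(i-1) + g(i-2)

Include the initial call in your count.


Let C(n) = total calls for g(n)
C(0) = 1, C(1) = 1
C(2) = 1 + C(1) + C(0) = 1 + 1 + 1 = 3
C(3) = 1 + C(2) + C(1) = 1 + 3 + 1 = 5
C(4) = 1 + C(3) + C(2) = 1 + 5 + 3 = 9
C(5) = 1 + C(4) + C(3) = 1 + 9 + 5 = 15
C(6) = 1 + C(5) + C(4) = 1 + 15 + 9 = 25
C(7) = 1 + C(6) + C(5) = 1 + 25 + 15 = 41
C(8) = 1 + C(7) + C(6) = 1 + 41 + 25 = 67
C(9) = 1 + C(8) + C(7) = 1 + 67 + 41 = 109
C(10) = 1 + C(9) + C(8) = 1 + 109 + 67 = 177
C(11) = 1 + C(10) + C(9) = 1 + 177 + 109 = 287
C(12) = 1 + C(11) + C(10) = 1 + 287 + 177 = 465
C(13) = 1 + C(12) + C(11) = 1 + 465 + 287 = 753
C(14) = 1 + C(13) + C(12) = 1 + 753 + 465 = 1219
C(15) = 1 + C(14) + C(13) = 1 + 1219 + 753 = 1973
C(16) = 1 + C(15) + C(14) = 1 + 1973 + 1219 = 3193
C(17) = 1 + C(16) + C(15) = 1 + 3193 + 1973 = 5167
C(18) = 1 + C(17) + C(16) = 1 + 5167 + 3193 = 8361
C(19) = 1 + C(18) + C(17) = 1 + 8361 + 5167 = 13529

13529


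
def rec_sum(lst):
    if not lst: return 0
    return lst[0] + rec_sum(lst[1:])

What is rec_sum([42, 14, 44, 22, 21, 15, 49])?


rec_sum([42, 14, 44, 22, 21, 15, 49]) = 42 + rec_sum([14, 44, 22, 21, 15, 49])
rec_sum([14, 44, 22, 21, 15, 49]) = 14 + rec_sum([44, 22, 21, 15, 49])
rec_sum([44, 22, 21, 15, 49]) = 44 + rec_sum([22, 21, 15, 49])
rec_sum([22, 21, 15, 49]) = 22 + rec_sum([21, 15, 49])
rec_sum([21, 15, 49]) = 21 + rec_sum([15, 49])
rec_sum([15, 49]) = 15 + rec_sum([49])
rec_sum([49]) = 49 + rec_sum([])
rec_sum([]) = 0  (base case)
Total: 42 + 14 + 44 + 22 + 21 + 15 + 49 + 0 = 207

207


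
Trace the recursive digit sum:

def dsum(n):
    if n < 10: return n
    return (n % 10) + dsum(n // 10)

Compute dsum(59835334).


dsum(59835334) = 4 + dsum(5983533)
dsum(5983533) = 3 + dsum(598353)
dsum(598353) = 3 + dsum(59835)
dsum(59835) = 5 + dsum(5983)
dsum(5983) = 3 + dsum(598)
dsum(598) = 8 + dsum(59)
dsum(59) = 9 + dsum(5)
dsum(5) = 5  (base case)
Total: 4 + 3 + 3 + 5 + 3 + 8 + 9 + 5 = 40

40


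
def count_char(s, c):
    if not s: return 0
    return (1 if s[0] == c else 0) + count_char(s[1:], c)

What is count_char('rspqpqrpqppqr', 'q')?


s[0]='r' != 'q' -> 0
s[0]='s' != 'q' -> 0
s[0]='p' != 'q' -> 0
s[0]='q' == 'q' -> 1
s[0]='p' != 'q' -> 0
s[0]='q' == 'q' -> 1
s[0]='r' != 'q' -> 0
s[0]='p' != 'q' -> 0
s[0]='q' == 'q' -> 1
s[0]='p' != 'q' -> 0
s[0]='p' != 'q' -> 0
s[0]='q' == 'q' -> 1
s[0]='r' != 'q' -> 0
Sum: 0 + 0 + 0 + 1 + 0 + 1 + 0 + 0 + 1 + 0 + 0 + 1 + 0 = 4

4


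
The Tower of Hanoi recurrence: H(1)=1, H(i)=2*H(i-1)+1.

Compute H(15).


H(15) = 2 * H(14) + 1
H(14) = 2 * H(13) + 1
H(13) = 2 * H(12) + 1
H(12) = 2 * H(11) + 1
H(11) = 2 * H(10) + 1
H(10) = 2 * H(9) + 1
H(9) = 2 * H(8) + 1
H(8) = 2 * H(7) + 1
H(7) = 2 * H(6) + 1
H(6) = 2 * H(5) + 1
H(5) = 2 * H(4) + 1
H(4) = 2 * H(3) + 1
H(3) = 2 * H(2) + 1
H(2) = 2 * H(1) + 1
H(1) = 1  (base case)
H(2) = 2 * 1 + 1 = 3
H(3) = 2 * 3 + 1 = 7
H(4) = 2 * 7 + 1 = 15
H(5) = 2 * 15 + 1 = 31
H(6) = 2 * 31 + 1 = 63
H(7) = 2 * 63 + 1 = 127
H(8) = 2 * 127 + 1 = 255
H(9) = 2 * 255 + 1 = 511
H(10) = 2 * 511 + 1 = 1023
H(11) = 2 * 1023 + 1 = 2047
H(12) = 2 * 2047 + 1 = 4095
H(13) = 2 * 4095 + 1 = 8191
H(14) = 2 * 8191 + 1 = 16383
H(15) = 2 * 16383 + 1 = 32767

32767


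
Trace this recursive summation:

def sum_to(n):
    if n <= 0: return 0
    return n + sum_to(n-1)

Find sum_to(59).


sum_to(59)
= 59 + 58 + 57 + 56 + 55 + 54 + 53 + 52 + 51 + 50 + 49 + 48 + 47 + 46 + 45 + 44 + 43 + 42 + 41 + 40 + 39 + 38 + 37 + 36 + 35 + 34 + 33 + 32 + 31 + 30 + 29 + 28 + 27 + 26 + 25 + 24 + 23 + 22 + 21 + 20 + 19 + 18 + 17 + 16 + 15 + 14 + 13 + 12 + 11 + 10 + 9 + 8 + 7 + 6 + 5 + 4 + 3 + 2 + 1 + sum_to(0)
= 59 + 58 + 57 + 56 + 55 + 54 + 53 + 52 + 51 + 50 + 49 + 48 + 47 + 46 + 45 + 44 + 43 + 42 + 41 + 40 + 39 + 38 + 37 + 36 + 35 + 34 + 33 + 32 + 31 + 30 + 29 + 28 + 27 + 26 + 25 + 24 + 23 + 22 + 21 + 20 + 19 + 18 + 17 + 16 + 15 + 14 + 13 + 12 + 11 + 10 + 9 + 8 + 7 + 6 + 5 + 4 + 3 + 2 + 1 + 0
= 1770

1770


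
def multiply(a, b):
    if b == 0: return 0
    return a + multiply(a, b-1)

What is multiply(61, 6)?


multiply(61, 6) = 61 + multiply(61, 5)
multiply(61, 5) = 61 + multiply(61, 4)
multiply(61, 4) = 61 + multiply(61, 3)
multiply(61, 3) = 61 + multiply(61, 2)
multiply(61, 2) = 61 + multiply(61, 1)
multiply(61, 1) = 61 + multiply(61, 0)
multiply(61, 0) = 0  (base case)
Total: 61 + 61 + 61 + 61 + 61 + 61 + 0 = 366

366


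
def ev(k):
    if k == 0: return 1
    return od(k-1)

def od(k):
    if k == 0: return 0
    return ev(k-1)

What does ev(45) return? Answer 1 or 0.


ev(45) = od(44)
od(44) = ev(43)
ev(43) = od(42)
od(42) = ev(41)
ev(41) = od(40)
od(40) = ev(39)
ev(39) = od(38)
od(38) = ev(37)
ev(37) = od(36)
od(36) = ev(35)
ev(35) = od(34)
od(34) = ev(33)
ev(33) = od(32)
od(32) = ev(31)
ev(31) = od(30)
od(30) = ev(29)
ev(29) = od(28)
od(28) = ev(27)
ev(27) = od(26)
od(26) = ev(25)
ev(25) = od(24)
od(24) = ev(23)
ev(23) = od(22)
od(22) = ev(21)
ev(21) = od(20)
od(20) = ev(19)
ev(19) = od(18)
od(18) = ev(17)
ev(17) = od(16)
od(16) = ev(15)
ev(15) = od(14)
od(14) = ev(13)
ev(13) = od(12)
od(12) = ev(11)
ev(11) = od(10)
od(10) = ev(9)
ev(9) = od(8)
od(8) = ev(7)
ev(7) = od(6)
od(6) = ev(5)
ev(5) = od(4)
od(4) = ev(3)
ev(3) = od(2)
od(2) = ev(1)
ev(1) = od(0)
od(0) = 0  (base case)
Result: 0

0


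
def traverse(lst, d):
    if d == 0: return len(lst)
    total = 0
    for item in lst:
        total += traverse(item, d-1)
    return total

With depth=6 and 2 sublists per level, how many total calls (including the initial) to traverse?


At depth 0 (root): 1 call
At depth 1: each of 1 parents calls traverse on 2 children = 2 calls
At depth 2: each of 2 parents calls traverse on 2 children = 4 calls
At depth 3: each of 4 parents calls traverse on 2 children = 8 calls
At depth 4: each of 8 parents calls traverse on 2 children = 16 calls
At depth 5: each of 16 parents calls traverse on 2 children = 32 calls
At depth 6: each of 32 parents calls traverse on 2 children = 64 calls
Total: 1 + 2 + 4 + 8 + 16 + 32 + 64 = 127

127


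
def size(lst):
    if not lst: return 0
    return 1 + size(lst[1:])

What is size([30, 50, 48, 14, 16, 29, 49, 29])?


size([30, 50, 48, 14, 16, 29, 49, 29]) = 1 + size([50, 48, 14, 16, 29, 49, 29])
size([50, 48, 14, 16, 29, 49, 29]) = 1 + size([48, 14, 16, 29, 49, 29])
size([48, 14, 16, 29, 49, 29]) = 1 + size([14, 16, 29, 49, 29])
size([14, 16, 29, 49, 29]) = 1 + size([16, 29, 49, 29])
size([16, 29, 49, 29]) = 1 + size([29, 49, 29])
size([29, 49, 29]) = 1 + size([49, 29])
size([49, 29]) = 1 + size([29])
size([29]) = 1 + size([])
size([]) = 0  (base case)
Unwinding: 1 + 1 + 1 + 1 + 1 + 1 + 1 + 1 + 0 = 8

8


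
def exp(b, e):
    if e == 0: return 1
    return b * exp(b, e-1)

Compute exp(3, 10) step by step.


exp(3, 10)
= 3 * exp(3, 9)
= 3 * 3 * exp(3, 8)
= 3 * 3 * 3 * exp(3, 7)
= 3 * 3 * 3 * 3 * exp(3, 6)
= 3 * 3 * 3 * 3 * 3 * exp(3, 5)
= 3 * 3 * 3 * 3 * 3 * 3 * exp(3, 4)
= 3 * 3 * 3 * 3 * 3 * 3 * 3 * exp(3, 3)
= 3 * 3 * 3 * 3 * 3 * 3 * 3 * 3 * exp(3, 2)
= 3 * 3 * 3 * 3 * 3 * 3 * 3 * 3 * 3 * exp(3, 1)
= 3 * 3 * 3 * 3 * 3 * 3 * 3 * 3 * 3 * 3 * exp(3, 0)
= 3 * 3 * 3 * 3 * 3 * 3 * 3 * 3 * 3 * 3 * 1
= 59049

59049


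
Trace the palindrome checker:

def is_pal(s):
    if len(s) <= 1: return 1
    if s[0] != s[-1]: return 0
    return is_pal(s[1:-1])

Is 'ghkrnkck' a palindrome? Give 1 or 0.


is_pal('ghkrnkck'): s[0]='g' != s[-1]='k' -> return 0
Result: 0 (not a palindrome)

0


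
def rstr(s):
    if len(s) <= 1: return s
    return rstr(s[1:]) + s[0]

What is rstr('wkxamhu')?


rstr('wkxamhu') = rstr('kxamhu') + 'w'
rstr('kxamhu') = rstr('xamhu') + 'k'
rstr('xamhu') = rstr('amhu') + 'x'
rstr('amhu') = rstr('mhu') + 'a'
rstr('mhu') = rstr('hu') + 'm'
rstr('hu') = rstr('u') + 'h'
rstr('u') = 'u'  (base case)
Concatenating: 'u' + 'h' + 'm' + 'a' + 'x' + 'k' + 'w' = 'uhmaxkw'

uhmaxkw


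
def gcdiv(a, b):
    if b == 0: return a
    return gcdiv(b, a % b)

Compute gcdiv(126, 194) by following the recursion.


gcdiv(126, 194) = gcdiv(194, 126)
gcdiv(194, 126) = gcdiv(126, 68)
gcdiv(126, 68) = gcdiv(68, 58)
gcdiv(68, 58) = gcdiv(58, 10)
gcdiv(58, 10) = gcdiv(10, 8)
gcdiv(10, 8) = gcdiv(8, 2)
gcdiv(8, 2) = gcdiv(2, 0)
gcdiv(2, 0) = 2  (base case)

2


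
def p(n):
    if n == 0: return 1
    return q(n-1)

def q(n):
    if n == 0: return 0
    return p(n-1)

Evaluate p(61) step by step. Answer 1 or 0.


p(61) = q(60)
q(60) = p(59)
p(59) = q(58)
q(58) = p(57)
p(57) = q(56)
q(56) = p(55)
p(55) = q(54)
q(54) = p(53)
p(53) = q(52)
q(52) = p(51)
p(51) = q(50)
q(50) = p(49)
p(49) = q(48)
q(48) = p(47)
p(47) = q(46)
q(46) = p(45)
p(45) = q(44)
q(44) = p(43)
p(43) = q(42)
q(42) = p(41)
p(41) = q(40)
q(40) = p(39)
p(39) = q(38)
q(38) = p(37)
p(37) = q(36)
q(36) = p(35)
p(35) = q(34)
q(34) = p(33)
p(33) = q(32)
q(32) = p(31)
p(31) = q(30)
q(30) = p(29)
p(29) = q(28)
q(28) = p(27)
p(27) = q(26)
q(26) = p(25)
p(25) = q(24)
q(24) = p(23)
p(23) = q(22)
q(22) = p(21)
p(21) = q(20)
q(20) = p(19)
p(19) = q(18)
q(18) = p(17)
p(17) = q(16)
q(16) = p(15)
p(15) = q(14)
q(14) = p(13)
p(13) = q(12)
q(12) = p(11)
p(11) = q(10)
q(10) = p(9)
p(9) = q(8)
q(8) = p(7)
p(7) = q(6)
q(6) = p(5)
p(5) = q(4)
q(4) = p(3)
p(3) = q(2)
q(2) = p(1)
p(1) = q(0)
q(0) = 0  (base case)
Result: 0

0


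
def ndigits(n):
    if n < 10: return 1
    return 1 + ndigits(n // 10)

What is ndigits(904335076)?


ndigits(904335076) = 1 + ndigits(90433507)
ndigits(90433507) = 1 + ndigits(9043350)
ndigits(9043350) = 1 + ndigits(904335)
ndigits(904335) = 1 + ndigits(90433)
ndigits(90433) = 1 + ndigits(9043)
ndigits(9043) = 1 + ndigits(904)
ndigits(904) = 1 + ndigits(90)
ndigits(90) = 1 + ndigits(9)
ndigits(9) = 1  (base case: 9 < 10)
Unwinding: 1 + 1 + 1 + 1 + 1 + 1 + 1 + 1 + 1 = 9

9


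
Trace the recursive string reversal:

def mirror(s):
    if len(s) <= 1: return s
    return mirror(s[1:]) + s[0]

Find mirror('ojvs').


mirror('ojvs') = mirror('jvs') + 'o'
mirror('jvs') = mirror('vs') + 'j'
mirror('vs') = mirror('s') + 'v'
mirror('s') = 's'  (base case)
Concatenating: 's' + 'v' + 'j' + 'o' = 'svjo'

svjo


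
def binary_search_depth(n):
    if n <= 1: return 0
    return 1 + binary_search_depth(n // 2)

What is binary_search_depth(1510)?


1510 / 2 = 755
755 / 2 = 377
377 / 2 = 188
188 / 2 = 94
94 / 2 = 47
47 / 2 = 23
23 / 2 = 11
11 / 2 = 5
5 / 2 = 2
2 / 2 = 1
Reached 1 after 10 halvings

10


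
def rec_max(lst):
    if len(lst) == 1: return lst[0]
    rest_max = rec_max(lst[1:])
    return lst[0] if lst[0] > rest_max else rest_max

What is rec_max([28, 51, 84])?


rec_max([28, 51, 84]): compare 28 with rec_max([51, 84])
rec_max([51, 84]): compare 51 with rec_max([84])
rec_max([84]) = 84  (base case)
Compare 51 with 84 -> 84
Compare 28 with 84 -> 84

84


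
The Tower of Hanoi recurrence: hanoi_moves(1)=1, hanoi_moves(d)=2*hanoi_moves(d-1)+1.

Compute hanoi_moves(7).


hanoi_moves(7) = 2 * hanoi_moves(6) + 1
hanoi_moves(6) = 2 * hanoi_moves(5) + 1
hanoi_moves(5) = 2 * hanoi_moves(4) + 1
hanoi_moves(4) = 2 * hanoi_moves(3) + 1
hanoi_moves(3) = 2 * hanoi_moves(2) + 1
hanoi_moves(2) = 2 * hanoi_moves(1) + 1
hanoi_moves(1) = 1  (base case)
hanoi_moves(2) = 2 * 1 + 1 = 3
hanoi_moves(3) = 2 * 3 + 1 = 7
hanoi_moves(4) = 2 * 7 + 1 = 15
hanoi_moves(5) = 2 * 15 + 1 = 31
hanoi_moves(6) = 2 * 31 + 1 = 63
hanoi_moves(7) = 2 * 63 + 1 = 127

127


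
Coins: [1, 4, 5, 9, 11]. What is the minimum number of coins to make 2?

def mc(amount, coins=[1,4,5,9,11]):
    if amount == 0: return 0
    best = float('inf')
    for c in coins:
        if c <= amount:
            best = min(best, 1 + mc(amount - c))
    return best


Building up with DP:
mc(0) = 0
mc(1) = min(1+mc(0)=1+0=1) = 1
mc(2) = min(1+mc(1)=1+1=2) = 2

2


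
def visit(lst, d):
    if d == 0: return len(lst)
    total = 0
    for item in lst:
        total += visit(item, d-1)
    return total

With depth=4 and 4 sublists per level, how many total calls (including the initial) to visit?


At depth 0 (root): 1 call
At depth 1: each of 1 parents calls visit on 4 children = 4 calls
At depth 2: each of 4 parents calls visit on 4 children = 16 calls
At depth 3: each of 16 parents calls visit on 4 children = 64 calls
At depth 4: each of 64 parents calls visit on 4 children = 256 calls
Total: 1 + 4 + 16 + 64 + 256 = 341

341


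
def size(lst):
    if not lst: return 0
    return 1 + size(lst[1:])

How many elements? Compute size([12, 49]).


size([12, 49]) = 1 + size([49])
size([49]) = 1 + size([])
size([]) = 0  (base case)
Unwinding: 1 + 1 + 0 = 2

2


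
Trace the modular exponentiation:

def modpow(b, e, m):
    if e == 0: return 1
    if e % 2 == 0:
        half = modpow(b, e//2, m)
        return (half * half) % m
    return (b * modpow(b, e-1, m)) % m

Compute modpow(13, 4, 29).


modpow(13, 4, 29): e is even, compute modpow(13, 2, 29)
  modpow(13, 2, 29): e is even, compute modpow(13, 1, 29)
    modpow(13, 1, 29): e is odd, compute modpow(13, 0, 29)
      modpow(13, 0, 29) = 1
    (13 * 1) % 29 = 13
  half=13, (13*13) % 29 = 24
half=24, (24*24) % 29 = 25

25


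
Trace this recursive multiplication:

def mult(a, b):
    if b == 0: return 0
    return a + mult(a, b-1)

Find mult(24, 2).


mult(24, 2) = 24 + mult(24, 1)
mult(24, 1) = 24 + mult(24, 0)
mult(24, 0) = 0  (base case)
Total: 24 + 24 + 0 = 48

48


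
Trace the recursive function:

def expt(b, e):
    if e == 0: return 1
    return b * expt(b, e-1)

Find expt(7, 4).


expt(7, 4)
= 7 * expt(7, 3)
= 7 * 7 * expt(7, 2)
= 7 * 7 * 7 * expt(7, 1)
= 7 * 7 * 7 * 7 * expt(7, 0)
= 7 * 7 * 7 * 7 * 1
= 2401

2401


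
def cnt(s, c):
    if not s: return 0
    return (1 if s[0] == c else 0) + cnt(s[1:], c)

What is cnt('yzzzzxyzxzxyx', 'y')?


s[0]='y' == 'y' -> 1
s[0]='z' != 'y' -> 0
s[0]='z' != 'y' -> 0
s[0]='z' != 'y' -> 0
s[0]='z' != 'y' -> 0
s[0]='x' != 'y' -> 0
s[0]='y' == 'y' -> 1
s[0]='z' != 'y' -> 0
s[0]='x' != 'y' -> 0
s[0]='z' != 'y' -> 0
s[0]='x' != 'y' -> 0
s[0]='y' == 'y' -> 1
s[0]='x' != 'y' -> 0
Sum: 1 + 0 + 0 + 0 + 0 + 0 + 1 + 0 + 0 + 0 + 0 + 1 + 0 = 3

3


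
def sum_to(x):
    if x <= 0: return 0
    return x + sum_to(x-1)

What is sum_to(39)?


sum_to(39)
= 39 + 38 + 37 + 36 + 35 + 34 + 33 + 32 + 31 + 30 + 29 + 28 + 27 + 26 + 25 + 24 + 23 + 22 + 21 + 20 + 19 + 18 + 17 + 16 + 15 + 14 + 13 + 12 + 11 + 10 + 9 + 8 + 7 + 6 + 5 + 4 + 3 + 2 + 1 + sum_to(0)
= 39 + 38 + 37 + 36 + 35 + 34 + 33 + 32 + 31 + 30 + 29 + 28 + 27 + 26 + 25 + 24 + 23 + 22 + 21 + 20 + 19 + 18 + 17 + 16 + 15 + 14 + 13 + 12 + 11 + 10 + 9 + 8 + 7 + 6 + 5 + 4 + 3 + 2 + 1 + 0
= 780

780


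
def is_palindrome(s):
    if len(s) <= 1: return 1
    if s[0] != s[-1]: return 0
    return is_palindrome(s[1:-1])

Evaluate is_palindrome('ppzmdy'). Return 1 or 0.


is_palindrome('ppzmdy'): s[0]='p' != s[-1]='y' -> return 0
Result: 0 (not a palindrome)

0


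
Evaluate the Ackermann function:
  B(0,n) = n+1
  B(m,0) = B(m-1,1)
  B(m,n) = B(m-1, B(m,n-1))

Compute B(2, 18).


B(2, 18) = B(1, B(2, 17))
  B(2, 17) = B(1, B(2, 16))
    B(2, 16) = B(1, B(2, 15))
      B(2, 15) = B(1, B(2, 14))
        B(2, 14) = B(1, B(2, 13))
          B(2, 13) = B(1, B(2, 12))
          B(2, 12) = B(1, B(2, 11))
          B(2, 11) = B(1, B(2, 10))
          B(2, 10) = B(1, B(2, 9))
          B(2, 9) = B(1, B(2, 8))
          B(2, 8) = B(1, B(2, 7))
          B(2, 7) = B(1, B(2, 6))
          B(2, 6) = B(1, B(2, 5))
          B(2, 5) = B(1, B(2, 4))
          B(2, 4) = B(1, B(2, 3))
          B(2, 3) = B(1, B(2, 2))
          B(2, 2) = B(1, B(2, 1))
          B(2, 1) = B(1, B(2, 0))
          B(2, 0) = B(1, 1)
          B(1, 1) = B(0, B(1, 0))
          B(1, 0) = B(0, 1)
          B(0, 1) = 2
            = B(0, 2)
          B(0, 2) = 3
            = B(1, 3)
... (trace truncated)
Result: B(2, 18) = 39

39


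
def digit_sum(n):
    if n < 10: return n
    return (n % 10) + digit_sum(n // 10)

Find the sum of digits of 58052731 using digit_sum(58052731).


digit_sum(58052731) = 1 + digit_sum(5805273)
digit_sum(5805273) = 3 + digit_sum(580527)
digit_sum(580527) = 7 + digit_sum(58052)
digit_sum(58052) = 2 + digit_sum(5805)
digit_sum(5805) = 5 + digit_sum(580)
digit_sum(580) = 0 + digit_sum(58)
digit_sum(58) = 8 + digit_sum(5)
digit_sum(5) = 5  (base case)
Total: 1 + 3 + 7 + 2 + 5 + 0 + 8 + 5 = 31

31
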